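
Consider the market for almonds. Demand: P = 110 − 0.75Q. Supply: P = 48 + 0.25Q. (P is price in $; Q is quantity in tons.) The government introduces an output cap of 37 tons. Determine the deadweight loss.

Competitive equilibrium: 110 − 0.75Q = 48 + 0.25Q → Q* = 62, P* = 63.5.
At Q = 37: demand price = 110 − 0.75·37 = 82.25; supply price = 48 + 0.25·37 = 57.25.
ΔQ = 62 − 37 = 25; wedge = 82.25 − 57.25 = 25.
DWL = ½ × 25 × 25 = $312.50.

$312.50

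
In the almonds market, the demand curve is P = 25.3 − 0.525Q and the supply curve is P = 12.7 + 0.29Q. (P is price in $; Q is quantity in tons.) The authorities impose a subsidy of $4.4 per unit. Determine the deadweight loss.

Competitive equilibrium: 25.3 − 0.525Q = 12.7 + 0.29Q → Q* = 15.4601, P* = 17.1834.
The subsidy lowers effective supply by 4.4: P = 8.3 + 0.29Q.
New quantity: 25.3 − 0.525Q = 8.3 + 0.29Q → Q' = 20.8589.
Overproduction ΔQ = 20.8589 − 15.4601 = 5.3988; wedge = subsidy = 4.4.
Welfare loss = ½ × 5.3988 × 4.4 = $11.88.

$11.88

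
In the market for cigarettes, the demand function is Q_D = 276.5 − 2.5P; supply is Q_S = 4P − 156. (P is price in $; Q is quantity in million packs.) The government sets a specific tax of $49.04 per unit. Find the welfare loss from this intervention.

$1849.94 million

In inverse form: demand P = 110.6 − 0.4Q, supply P = 39 + 0.25Q.
Competitive equilibrium: 110.6 − 0.4Q = 39 + 0.25Q → Q* = 110.1538, P* = 66.5385.
With the tax, the buyer price exceeds the seller price by 49.04: (110.6 − 0.4Q) − (39 + 0.25Q) = 49.04 → Q' = 34.7077.
ΔQ = 110.1538 − 34.7077 = 75.4461; the wedge equals the tax, 49.04.
The triangle = ½ × 75.4461 × 49.04 = $1849.94 million.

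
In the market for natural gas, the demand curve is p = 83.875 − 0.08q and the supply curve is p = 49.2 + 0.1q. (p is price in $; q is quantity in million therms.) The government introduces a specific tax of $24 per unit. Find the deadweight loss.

$1600 million

Competitive equilibrium: 83.875 − 0.08q = 49.2 + 0.1q → q* = 192.6389, p* = 68.4639.
With the tax, the buyer price exceeds the seller price by 24: (83.875 − 0.08q) − (49.2 + 0.1q) = 24 → q' = 59.3056.
Δq = 192.6389 − 59.3056 = 133.3333; the wedge equals the tax, 24.
The triangle = ½ × 133.3333 × 24 = $1600 million.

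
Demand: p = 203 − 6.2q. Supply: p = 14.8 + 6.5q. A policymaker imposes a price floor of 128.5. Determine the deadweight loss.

49.88

Competitive equilibrium: 203 − 6.2q = 14.8 + 6.5q → q* = 14.8189, p* = 111.1228.
At the floor p = 128.5, quantity demanded = (203 − 128.5)/6.2 = 12.0161.
Sellers' marginal cost at q' = 12.0161: 14.8 + 6.5·12.0161 = 92.9047.
Δq = 14.8189 − 12.0161 = 2.8028; wedge = 128.5 − 92.9047 = 35.5953.
Welfare loss = ½ × 2.8028 × 35.5953 = 49.88.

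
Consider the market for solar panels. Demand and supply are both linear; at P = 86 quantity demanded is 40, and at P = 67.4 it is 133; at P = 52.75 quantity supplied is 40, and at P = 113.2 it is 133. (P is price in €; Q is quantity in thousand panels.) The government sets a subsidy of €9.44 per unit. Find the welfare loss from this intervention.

Demand slope = (67.4 − 86)/(133 − 40) = −0.2, so P = 94 − 0.2Q.
Supply slope = (113.2 − 52.75)/(133 − 40) = 0.65, so P = 26.75 + 0.65Q.
Competitive equilibrium: 94 − 0.2Q = 26.75 + 0.65Q → Q* = 79.1176, P* = 78.1765.
The subsidy lowers effective supply by 9.44: P = 17.31 + 0.65Q.
New quantity: 94 − 0.2Q = 17.31 + 0.65Q → Q' = 90.2235.
Overproduction ΔQ = 90.2235 − 79.1176 = 11.1059; wedge = subsidy = 9.44.
Welfare loss = ½ × 11.1059 × 9.44 = €52.42 thousand.

€52.42 thousand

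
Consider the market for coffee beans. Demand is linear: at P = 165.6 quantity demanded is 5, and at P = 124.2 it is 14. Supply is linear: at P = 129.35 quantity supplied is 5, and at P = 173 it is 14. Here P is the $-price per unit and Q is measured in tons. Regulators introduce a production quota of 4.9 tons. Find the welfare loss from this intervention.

$73.20

Demand slope = (124.2 − 165.6)/(14 − 5) = −4.6, so P = 188.6 − 4.6Q.
Supply slope = (173 − 129.35)/(14 − 5) = 4.85, so P = 105.1 + 4.85Q.
Competitive equilibrium: 188.6 − 4.6Q = 105.1 + 4.85Q → Q* = 8.836, P* = 147.9545.
At Q = 4.9: demand price = 188.6 − 4.6·4.9 = 166.06; supply price = 105.1 + 4.85·4.9 = 128.865.
ΔQ = 8.836 − 4.9 = 3.936; wedge = 166.06 − 128.865 = 37.195.
The triangle = ½ × 3.936 × 37.195 = $73.20.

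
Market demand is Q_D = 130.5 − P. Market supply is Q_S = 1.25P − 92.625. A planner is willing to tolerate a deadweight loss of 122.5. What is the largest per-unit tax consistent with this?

21

In inverse form: demand P = 130.5 − Q, supply P = 74.1 + 0.8Q.
Competitive equilibrium: 130.5 − Q = 74.1 + 0.8Q → Q* = 31.3333, P* = 99.1667.
A tax t gives ΔQ = t/1.8 and wedge t, so DWL = t²/3.6.
t²/3.6 = 122.5 → t² = 441 → t = 21.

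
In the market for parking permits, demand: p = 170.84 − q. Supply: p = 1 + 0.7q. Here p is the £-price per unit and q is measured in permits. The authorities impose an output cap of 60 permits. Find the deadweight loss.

£1353.61

Competitive equilibrium: 170.84 − q = 1 + 0.7q → q* = 99.9059, p* = 70.9341.
At q = 60: demand price = 170.84 − 1·60 = 110.84; supply price = 1 + 0.7·60 = 43.
Δq = 99.9059 − 60 = 39.9059; wedge = 110.84 − 43 = 67.84.
Welfare loss = ½ × 39.9059 × 67.84 = £1353.61.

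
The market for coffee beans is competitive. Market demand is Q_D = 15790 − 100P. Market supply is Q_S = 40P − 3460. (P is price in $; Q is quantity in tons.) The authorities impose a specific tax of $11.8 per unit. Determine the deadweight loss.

In inverse form: demand P = 157.9 − 0.01Q, supply P = 86.5 + 0.025Q.
Competitive equilibrium: 157.9 − 0.01Q = 86.5 + 0.025Q → Q* = 2040, P* = 137.5.
With the tax, the buyer price exceeds the seller price by 11.8: (157.9 − 0.01Q) − (86.5 + 0.025Q) = 11.8 → Q' = 1702.8571.
ΔQ = 2040 − 1702.8571 = 337.1429; the wedge equals the tax, 11.8.
DWL = ½ × 337.1429 × 11.8 = $1989.14.

$1989.14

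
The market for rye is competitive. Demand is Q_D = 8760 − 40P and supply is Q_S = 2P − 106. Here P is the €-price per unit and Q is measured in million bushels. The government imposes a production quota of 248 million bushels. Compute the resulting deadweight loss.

€1220.61 million

In inverse form: demand P = 219 − 0.025Q, supply P = 53 + 0.5Q.
Competitive equilibrium: 219 − 0.025Q = 53 + 0.5Q → Q* = 316.1905, P* = 211.0952.
At Q = 248: demand price = 219 − 0.025·248 = 212.8; supply price = 53 + 0.5·248 = 177.
ΔQ = 316.1905 − 248 = 68.1905; wedge = 212.8 − 177 = 35.8.
The triangle = ½ × 68.1905 × 35.8 = €1220.61 million.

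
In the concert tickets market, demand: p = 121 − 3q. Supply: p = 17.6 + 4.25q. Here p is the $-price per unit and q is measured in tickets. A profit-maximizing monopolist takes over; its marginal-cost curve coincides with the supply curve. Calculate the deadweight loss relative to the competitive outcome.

$63.16

Competitive equilibrium: 121 − 3q = 17.6 + 4.25q → q* = 14.2621, p* = 78.2138.
Marginal revenue: MR = 121 − 6q. Set MR = MC: 121 − 6q = 17.6 + 4.25q → q_m = 10.0878.
Price p_m = 121 − 3·10.0878 = 90.7366; MC(q_m) = 17.6 + 4.25·10.0878 = 60.4732.
Competitive q* = 14.2621, so Δq = 4.1743; wedge = 90.7366 − 60.4732 = 30.2634.
DWL = ½ × 4.1743 × 30.2634 = $63.16.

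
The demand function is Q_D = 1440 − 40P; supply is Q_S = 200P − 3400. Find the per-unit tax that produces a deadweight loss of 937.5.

In inverse form: demand P = 36 − 0.025Q, supply P = 17 + 0.005Q.
Competitive equilibrium: 36 − 0.025Q = 17 + 0.005Q → Q* = 633.3333, P* = 20.1667.
A tax t gives ΔQ = t/0.03 and wedge t, so DWL = t²/0.06.
t²/0.06 = 937.5 → t² = 56.25 → t = 7.5.

7.5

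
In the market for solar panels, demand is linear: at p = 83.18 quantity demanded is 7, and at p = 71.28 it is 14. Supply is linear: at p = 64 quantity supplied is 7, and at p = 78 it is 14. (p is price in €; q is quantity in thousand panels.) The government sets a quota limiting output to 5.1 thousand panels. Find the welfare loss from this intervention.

€92.83 thousand

Demand slope = (71.28 − 83.18)/(14 − 7) = −1.7, so p = 95.08 − 1.7q.
Supply slope = (78 − 64)/(14 − 7) = 2, so p = 50 + 2q.
Competitive equilibrium: 95.08 − 1.7q = 50 + 2q → q* = 12.1838, p* = 74.3676.
At q = 5.1: demand price = 95.08 − 1.7·5.1 = 86.41; supply price = 50 + 2·5.1 = 60.2.
Δq = 12.1838 − 5.1 = 7.0838; wedge = 86.41 − 60.2 = 26.21.
Deadweight loss = ½ × 7.0838 × 26.21 = €92.83 thousand.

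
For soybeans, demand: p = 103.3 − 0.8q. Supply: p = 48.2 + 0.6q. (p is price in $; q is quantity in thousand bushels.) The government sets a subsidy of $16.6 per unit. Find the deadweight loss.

$98.41 thousand

Competitive equilibrium: 103.3 − 0.8q = 48.2 + 0.6q → q* = 39.3571, p* = 71.8143.
The subsidy lowers effective supply by 16.6: p = 31.6 + 0.6q.
New quantity: 103.3 − 0.8q = 31.6 + 0.6q → q' = 51.2143.
Overproduction Δq = 51.2143 − 39.3571 = 11.8572; wedge = subsidy = 16.6.
The triangle = ½ × 11.8572 × 16.6 = $98.41 thousand.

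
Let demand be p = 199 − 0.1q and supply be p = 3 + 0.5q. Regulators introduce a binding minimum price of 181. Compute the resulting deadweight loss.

Competitive equilibrium: 199 − 0.1q = 3 + 0.5q → q* = 326.6667, p* = 166.3333.
At the floor p = 181, quantity demanded = (199 − 181)/0.1 = 180.
Sellers' marginal cost at q' = 180: 3 + 0.5·180 = 93.
Δq = 326.6667 − 180 = 146.6667; wedge = 181 − 93 = 88.
DWL = ½ × 146.6667 × 88 = 6453.33.

6453.33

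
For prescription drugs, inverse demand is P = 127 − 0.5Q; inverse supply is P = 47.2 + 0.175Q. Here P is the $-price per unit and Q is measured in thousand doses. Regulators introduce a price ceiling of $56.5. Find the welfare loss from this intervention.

$1429.42 thousand

Competitive equilibrium: 127 − 0.5Q = 47.2 + 0.175Q → Q* = 118.2222, P* = 67.8889.
At the ceiling P = 56.5, quantity supplied = (56.5 − 47.2)/0.175 = 53.1429.
Willingness to pay at Q' = 53.1429: 127 − 0.5·53.1429 = 100.4286.
ΔQ = 118.2222 − 53.1429 = 65.0793; wedge = 100.4286 − 56.5 = 43.9286.
Welfare loss = ½ × 65.0793 × 43.9286 = $1429.42 thousand.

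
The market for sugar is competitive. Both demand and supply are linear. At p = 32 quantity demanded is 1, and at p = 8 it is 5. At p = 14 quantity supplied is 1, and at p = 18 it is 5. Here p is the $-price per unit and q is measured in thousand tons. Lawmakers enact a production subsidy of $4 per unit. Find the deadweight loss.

$1.14 thousand

Demand slope = (8 − 32)/(5 − 1) = −6, so p = 38 − 6q.
Supply slope = (18 − 14)/(5 − 1) = 1, so p = 13 + q.
Competitive equilibrium: 38 − 6q = 13 + q → q* = 3.5714, p* = 16.5714.
The subsidy lowers effective supply by 4: p = 9 + q.
New quantity: 38 − 6q = 9 + q → q' = 4.1429.
Overproduction Δq = 4.1429 − 3.5714 = 0.5715; wedge = subsidy = 4.
The triangle = ½ × 0.5715 × 4 = $1.14 thousand.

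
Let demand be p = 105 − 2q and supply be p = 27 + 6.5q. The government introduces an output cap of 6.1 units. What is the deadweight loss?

40.22

Competitive equilibrium: 105 − 2q = 27 + 6.5q → q* = 9.17647, p* = 86.64706.
At q = 6.1: demand price = 105 − 2·6.1 = 92.8; supply price = 27 + 6.5·6.1 = 66.65.
Δq = 9.17647 − 6.1 = 3.07647; wedge = 92.8 − 66.65 = 26.15.
The triangle = ½ × 3.07647 × 26.15 = 40.22.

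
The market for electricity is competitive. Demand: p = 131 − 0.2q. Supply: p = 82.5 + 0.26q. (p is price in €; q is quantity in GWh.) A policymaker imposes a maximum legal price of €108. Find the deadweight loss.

€12.45

Competitive equilibrium: 131 − 0.2q = 82.5 + 0.26q → q* = 105.4348, p* = 109.913.
At the ceiling p = 108, quantity supplied = (108 − 82.5)/0.26 = 98.0769.
Willingness to pay at q' = 98.0769: 131 − 0.2·98.0769 = 111.3846.
Δq = 105.4348 − 98.0769 = 7.3579; wedge = 111.3846 − 108 = 3.3846.
DWL = ½ × 7.3579 × 3.3846 = €12.45.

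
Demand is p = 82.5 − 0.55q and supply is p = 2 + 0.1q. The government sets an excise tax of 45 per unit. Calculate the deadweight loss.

1557.69

Competitive equilibrium: 82.5 − 0.55q = 2 + 0.1q → q* = 123.8462, p* = 14.3846.
With the tax, the buyer price exceeds the seller price by 45: (82.5 − 0.55q) − (2 + 0.1q) = 45 → q' = 54.6154.
Δq = 123.8462 − 54.6154 = 69.2308; the wedge equals the tax, 45.
Deadweight loss = ½ × 69.2308 × 45 = 1557.69.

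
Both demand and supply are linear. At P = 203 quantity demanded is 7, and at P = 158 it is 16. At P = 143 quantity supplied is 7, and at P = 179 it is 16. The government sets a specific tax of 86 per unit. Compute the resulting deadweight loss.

410.89

Demand slope = (158 − 203)/(16 − 7) = −5, so P = 238 − 5Q.
Supply slope = (179 − 143)/(16 − 7) = 4, so P = 115 + 4Q.
Competitive equilibrium: 238 − 5Q = 115 + 4Q → Q* = 13.6667, P* = 169.6667.
With the tax, the buyer price exceeds the seller price by 86: (238 − 5Q) − (115 + 4Q) = 86 → Q' = 4.1111.
ΔQ = 13.6667 − 4.1111 = 9.5556; the wedge equals the tax, 86.
The triangle = ½ × 9.5556 × 86 = 410.89.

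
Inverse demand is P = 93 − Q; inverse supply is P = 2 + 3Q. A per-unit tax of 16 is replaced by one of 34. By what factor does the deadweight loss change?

Competitive equilibrium: 93 − Q = 2 + 3Q → Q* = 22.75, P* = 70.25.
For a per-unit tax t: ΔQ = t/4, so DWL = ½·t·(t/4) = t²/8.
At t = 16: DWL = 32. At t = 34: DWL = 144.5.
Ratio = (34/16)² = 4.516.

4.516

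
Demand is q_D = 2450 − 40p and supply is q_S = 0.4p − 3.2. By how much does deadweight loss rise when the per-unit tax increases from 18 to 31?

126.14

In inverse form: demand p = 61.25 − 0.025q, supply p = 8 + 2.5q.
Competitive equilibrium: 61.25 − 0.025q = 8 + 2.5q → q* = 21.0891, p* = 60.7228.
For a per-unit tax t: Δq = t/2.525, so DWL = ½·t·(t/2.525) = t²/5.05.
At t = 18: DWL = 64.158. At t = 31: DWL = 190.297.
Increase = 190.297 − 64.158 = 126.14.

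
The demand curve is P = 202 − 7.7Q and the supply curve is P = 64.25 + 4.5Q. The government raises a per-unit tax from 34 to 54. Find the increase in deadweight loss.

Competitive equilibrium: 202 − 7.7Q = 64.25 + 4.5Q → Q* = 11.291, P* = 115.0594.
For a per-unit tax t: ΔQ = t/12.2, so DWL = ½·t·(t/12.2) = t²/24.4.
At t = 34: DWL = 47.377. At t = 54: DWL = 119.508.
Increase = 119.508 − 47.377 = 72.13.

72.13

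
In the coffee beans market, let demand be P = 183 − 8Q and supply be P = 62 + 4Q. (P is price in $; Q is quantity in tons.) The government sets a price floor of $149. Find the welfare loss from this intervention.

$204.17

Competitive equilibrium: 183 − 8Q = 62 + 4Q → Q* = 10.0833, P* = 102.3333.
At the floor P = 149, quantity demanded = (183 − 149)/8 = 4.25.
Sellers' marginal cost at Q' = 4.25: 62 + 4·4.25 = 79.
ΔQ = 10.0833 − 4.25 = 5.8333; wedge = 149 − 79 = 70.
The triangle = ½ × 5.8333 × 70 = $204.17.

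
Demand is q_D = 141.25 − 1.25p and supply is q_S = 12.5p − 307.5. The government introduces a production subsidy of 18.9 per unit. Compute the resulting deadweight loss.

In inverse form: demand p = 113 − 0.8q, supply p = 24.6 + 0.08q.
Competitive equilibrium: 113 − 0.8q = 24.6 + 0.08q → q* = 100.4545, p* = 32.6364.
The subsidy lowers effective supply by 18.9: p = 5.7 + 0.08q.
New quantity: 113 − 0.8q = 5.7 + 0.08q → q' = 121.9318.
Overproduction Δq = 121.9318 − 100.4545 = 21.4773; wedge = subsidy = 18.9.
Welfare loss = ½ × 21.4773 × 18.9 = 202.96.

202.96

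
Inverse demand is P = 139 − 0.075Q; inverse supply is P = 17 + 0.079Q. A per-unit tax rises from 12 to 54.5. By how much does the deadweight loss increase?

9176.14

Competitive equilibrium: 139 − 0.075Q = 17 + 0.079Q → Q* = 792.2078, P* = 79.5844.
For a per-unit tax t: ΔQ = t/0.154, so DWL = ½·t·(t/0.154) = t²/0.308.
At t = 12: DWL = 467.532. At t = 54.5: DWL = 9643.669.
Increase = 9643.669 − 467.532 = 9176.14.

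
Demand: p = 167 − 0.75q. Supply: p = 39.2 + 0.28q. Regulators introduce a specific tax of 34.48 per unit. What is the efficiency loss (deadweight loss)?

Competitive equilibrium: 167 − 0.75q = 39.2 + 0.28q → q* = 124.0777, p* = 73.9417.
With the tax, the buyer price exceeds the seller price by 34.48: (167 − 0.75q) − (39.2 + 0.28q) = 34.48 → q' = 90.6019.
Δq = 124.0777 − 90.6019 = 33.4758; the wedge equals the tax, 34.48.
DWL = ½ × 33.4758 × 34.48 = 577.12.

577.12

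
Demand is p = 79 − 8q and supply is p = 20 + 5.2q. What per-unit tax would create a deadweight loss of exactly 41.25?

33

Competitive equilibrium: 79 − 8q = 20 + 5.2q → q* = 4.4697, p* = 43.2424.
A tax t gives Δq = t/13.2 and wedge t, so DWL = t²/26.4.
t²/26.4 = 41.25 → t² = 1089 → t = 33.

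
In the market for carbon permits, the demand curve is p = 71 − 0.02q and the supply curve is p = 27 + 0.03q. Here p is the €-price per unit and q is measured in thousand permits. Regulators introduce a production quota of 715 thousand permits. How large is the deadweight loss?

€680.625 thousand

Competitive equilibrium: 71 − 0.02q = 27 + 0.03q → q* = 880, p* = 53.4.
At q = 715: demand price = 71 − 0.02·715 = 56.7; supply price = 27 + 0.03·715 = 48.45.
Δq = 880 − 715 = 165; wedge = 56.7 − 48.45 = 8.25.
The triangle = ½ × 165 × 8.25 = €680.625 thousand.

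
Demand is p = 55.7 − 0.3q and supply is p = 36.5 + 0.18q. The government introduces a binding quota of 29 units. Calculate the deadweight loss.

29.04

Competitive equilibrium: 55.7 − 0.3q = 36.5 + 0.18q → q* = 40, p* = 43.7.
At q = 29: demand price = 55.7 − 0.3·29 = 47; supply price = 36.5 + 0.18·29 = 41.72.
Δq = 40 − 29 = 11; wedge = 47 − 41.72 = 5.28.
Deadweight loss = ½ × 11 × 5.28 = 29.04.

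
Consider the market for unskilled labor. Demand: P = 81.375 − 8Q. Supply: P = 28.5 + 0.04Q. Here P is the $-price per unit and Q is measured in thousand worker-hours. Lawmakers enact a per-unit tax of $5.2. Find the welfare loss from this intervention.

$1.68 thousand

Competitive equilibrium: 81.375 − 8Q = 28.5 + 0.04Q → Q* = 6.5765, P* = 28.7631.
With the tax, the buyer price exceeds the seller price by 5.2: (81.375 − 8Q) − (28.5 + 0.04Q) = 5.2 → Q' = 5.9297.
ΔQ = 6.5765 − 5.9297 = 0.6468; the wedge equals the tax, 5.2.
Deadweight loss = ½ × 0.6468 × 5.2 = $1.68 thousand.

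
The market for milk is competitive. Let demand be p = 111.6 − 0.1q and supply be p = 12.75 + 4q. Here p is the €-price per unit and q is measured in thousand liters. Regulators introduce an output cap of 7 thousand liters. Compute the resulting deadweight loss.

Competitive equilibrium: 111.6 − 0.1q = 12.75 + 4q → q* = 24.10976, p* = 109.18902.
At q = 7: demand price = 111.6 − 0.1·7 = 110.9; supply price = 12.75 + 4·7 = 40.75.
Δq = 24.10976 − 7 = 17.10976; wedge = 110.9 − 40.75 = 70.15.
DWL = ½ × 17.10976 × 70.15 = €600.12 thousand.

€600.12 thousand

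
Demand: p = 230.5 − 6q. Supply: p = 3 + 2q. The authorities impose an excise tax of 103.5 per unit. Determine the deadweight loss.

669.52

Competitive equilibrium: 230.5 − 6q = 3 + 2q → q* = 28.4375, p* = 59.875.
With the tax, the buyer price exceeds the seller price by 103.5: (230.5 − 6q) − (3 + 2q) = 103.5 → q' = 15.5.
Δq = 28.4375 − 15.5 = 12.9375; the wedge equals the tax, 103.5.
DWL = ½ × 12.9375 × 103.5 = 669.52.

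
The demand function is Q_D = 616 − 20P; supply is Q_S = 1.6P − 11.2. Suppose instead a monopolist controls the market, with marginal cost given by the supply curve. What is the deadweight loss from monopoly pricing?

2

In inverse form: demand P = 30.8 − 0.05Q, supply P = 7 + 0.625Q.
Competitive equilibrium: 30.8 − 0.05Q = 7 + 0.625Q → Q* = 35.2593, P* = 29.037.
Marginal revenue: MR = 30.8 − 0.1Q. Set MR = MC: 30.8 − 0.1Q = 7 + 0.625Q → Q_m = 32.8276.
Price P_m = 30.8 − 0.05·32.8276 = 29.1586; MC(Q_m) = 7 + 0.625·32.8276 = 27.5173.
Competitive Q* = 35.2593, so ΔQ = 2.4317; wedge = 29.1586 − 27.5173 = 1.6413.
Welfare loss = ½ × 2.4317 × 1.6413 = 2.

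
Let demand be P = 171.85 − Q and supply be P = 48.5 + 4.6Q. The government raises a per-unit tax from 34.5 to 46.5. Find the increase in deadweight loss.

86.79

Competitive equilibrium: 171.85 − Q = 48.5 + 4.6Q → Q* = 22.0268, P* = 149.8232.
For a per-unit tax t: ΔQ = t/5.6, so DWL = ½·t·(t/5.6) = t²/11.2.
At t = 34.5: DWL = 106.272. At t = 46.5: DWL = 193.058.
Increase = 193.058 − 106.272 = 86.79.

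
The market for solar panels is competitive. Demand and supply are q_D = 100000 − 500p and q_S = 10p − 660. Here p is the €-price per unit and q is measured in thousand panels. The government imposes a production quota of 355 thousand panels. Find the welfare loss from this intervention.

€46876.88 thousand

In inverse form: demand p = 200 − 0.002q, supply p = 66 + 0.1q.
Competitive equilibrium: 200 − 0.002q = 66 + 0.1q → q* = 1313.7255, p* = 197.3725.
At q = 355: demand price = 200 − 0.002·355 = 199.29; supply price = 66 + 0.1·355 = 101.5.
Δq = 1313.7255 − 355 = 958.7255; wedge = 199.29 − 101.5 = 97.79.
Deadweight loss = ½ × 958.7255 × 97.79 = €46876.88 thousand.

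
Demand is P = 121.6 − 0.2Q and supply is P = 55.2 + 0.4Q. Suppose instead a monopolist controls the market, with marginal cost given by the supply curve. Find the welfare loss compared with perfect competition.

229.63

Competitive equilibrium: 121.6 − 0.2Q = 55.2 + 0.4Q → Q* = 110.6667, P* = 99.4667.
Marginal revenue: MR = 121.6 − 0.4Q. Set MR = MC: 121.6 − 0.4Q = 55.2 + 0.4Q → Q_m = 83.
Price P_m = 121.6 − 0.2·83 = 105; MC(Q_m) = 55.2 + 0.4·83 = 88.4.
Competitive Q* = 110.6667, so ΔQ = 27.6667; wedge = 105 − 88.4 = 16.6.
DWL = ½ × 27.6667 × 16.6 = 229.63.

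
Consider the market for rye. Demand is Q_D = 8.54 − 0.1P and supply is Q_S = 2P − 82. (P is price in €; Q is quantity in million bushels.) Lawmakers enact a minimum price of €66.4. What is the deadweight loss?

In inverse form: demand P = 85.4 − 10Q, supply P = 41 + 0.5Q.
Competitive equilibrium: 85.4 − 10Q = 41 + 0.5Q → Q* = 4.2286, P* = 43.1143.
At the floor P = 66.4, quantity demanded = (85.4 − 66.4)/10 = 1.9.
Sellers' marginal cost at Q' = 1.9: 41 + 0.5·1.9 = 41.95.
ΔQ = 4.2286 − 1.9 = 2.3286; wedge = 66.4 − 41.95 = 24.45.
Welfare loss = ½ × 2.3286 × 24.45 = €28.47 million.

€28.47 million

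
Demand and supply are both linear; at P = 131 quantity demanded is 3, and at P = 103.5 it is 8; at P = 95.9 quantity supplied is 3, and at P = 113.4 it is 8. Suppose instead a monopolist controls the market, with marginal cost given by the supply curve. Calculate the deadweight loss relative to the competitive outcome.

30.82

Demand slope = (103.5 − 131)/(8 − 3) = −5.5, so P = 147.5 − 5.5Q.
Supply slope = (113.4 − 95.9)/(8 − 3) = 3.5, so P = 85.4 + 3.5Q.
Competitive equilibrium: 147.5 − 5.5Q = 85.4 + 3.5Q → Q* = 6.9, P* = 109.55.
Marginal revenue: MR = 147.5 − 11Q. Set MR = MC: 147.5 − 11Q = 85.4 + 3.5Q → Q_m = 4.2828.
Price P_m = 147.5 − 5.5·4.2828 = 123.9446; MC(Q_m) = 85.4 + 3.5·4.2828 = 100.3898.
Competitive Q* = 6.9, so ΔQ = 2.6172; wedge = 123.9446 − 100.3898 = 23.5548.
Deadweight loss = ½ × 2.6172 × 23.5548 = 30.82.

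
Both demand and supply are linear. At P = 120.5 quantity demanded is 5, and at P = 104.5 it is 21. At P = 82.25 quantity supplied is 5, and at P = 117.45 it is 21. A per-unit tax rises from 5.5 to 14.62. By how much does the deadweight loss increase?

28.671

Demand slope = (104.5 − 120.5)/(21 − 5) = −1, so P = 125.5 − Q.
Supply slope = (117.45 − 82.25)/(21 − 5) = 2.2, so P = 71.25 + 2.2Q.
Competitive equilibrium: 125.5 − Q = 71.25 + 2.2Q → Q* = 16.9531, P* = 108.5469.
For a per-unit tax t: ΔQ = t/3.2, so DWL = ½·t·(t/3.2) = t²/6.4.
At t = 5.5: DWL = 4.727. At t = 14.62: DWL = 33.398.
Increase = 33.398 − 4.727 = 28.671.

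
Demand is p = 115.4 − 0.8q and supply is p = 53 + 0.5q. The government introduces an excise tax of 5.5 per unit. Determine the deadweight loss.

Competitive equilibrium: 115.4 − 0.8q = 53 + 0.5q → q* = 48, p* = 77.
With the tax, the buyer price exceeds the seller price by 5.5: (115.4 − 0.8q) − (53 + 0.5q) = 5.5 → q' = 43.7692.
Δq = 48 − 43.7692 = 4.2308; the wedge equals the tax, 5.5.
DWL = ½ × 4.2308 × 5.5 = 11.63.

11.63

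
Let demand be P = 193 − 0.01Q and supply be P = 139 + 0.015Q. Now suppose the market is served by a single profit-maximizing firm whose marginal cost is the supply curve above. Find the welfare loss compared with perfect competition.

4760.82

Competitive equilibrium: 193 − 0.01Q = 139 + 0.015Q → Q* = 2160, P* = 171.4.
Marginal revenue: MR = 193 − 0.02Q. Set MR = MC: 193 − 0.02Q = 139 + 0.015Q → Q_m = 1542.85714.
Price P_m = 193 − 0.01·1542.85714 = 177.57143; MC(Q_m) = 139 + 0.015·1542.85714 = 162.14286.
Competitive Q* = 2160, so ΔQ = 617.14286; wedge = 177.57143 − 162.14286 = 15.42857.
DWL = ½ × 617.14286 × 15.42857 = 4760.82.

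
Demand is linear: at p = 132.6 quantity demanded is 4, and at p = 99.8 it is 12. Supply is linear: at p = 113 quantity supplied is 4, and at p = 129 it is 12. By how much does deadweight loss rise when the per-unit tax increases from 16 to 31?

57.79

Demand slope = (99.8 − 132.6)/(12 − 4) = −4.1, so p = 149 − 4.1q.
Supply slope = (129 − 113)/(12 − 4) = 2, so p = 105 + 2q.
Competitive equilibrium: 149 − 4.1q = 105 + 2q → q* = 7.2131, p* = 119.4262.
For a per-unit tax t: Δq = t/6.1, so DWL = ½·t·(t/6.1) = t²/12.2.
At t = 16: DWL = 20.984. At t = 31: DWL = 78.77.
Increase = 78.77 − 20.984 = 57.79.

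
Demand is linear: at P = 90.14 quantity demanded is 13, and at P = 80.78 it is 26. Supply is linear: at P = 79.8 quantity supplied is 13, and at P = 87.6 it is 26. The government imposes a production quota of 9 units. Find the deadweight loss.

92.42

Demand slope = (80.78 − 90.14)/(26 − 13) = −0.72, so P = 99.5 − 0.72Q.
Supply slope = (87.6 − 79.8)/(26 − 13) = 0.6, so P = 72 + 0.6Q.
Competitive equilibrium: 99.5 − 0.72Q = 72 + 0.6Q → Q* = 20.8333, P* = 84.5.
At Q = 9: demand price = 99.5 − 0.72·9 = 93.02; supply price = 72 + 0.6·9 = 77.4.
ΔQ = 20.8333 − 9 = 11.8333; wedge = 93.02 − 77.4 = 15.62.
Welfare loss = ½ × 11.8333 × 15.62 = 92.42.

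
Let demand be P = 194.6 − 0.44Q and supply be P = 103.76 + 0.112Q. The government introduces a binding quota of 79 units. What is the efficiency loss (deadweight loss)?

Competitive equilibrium: 194.6 − 0.44Q = 103.76 + 0.112Q → Q* = 164.5652, P* = 122.1913.
At Q = 79: demand price = 194.6 − 0.44·79 = 159.84; supply price = 103.76 + 0.112·79 = 112.608.
ΔQ = 164.5652 − 79 = 85.5652; wedge = 159.84 − 112.608 = 47.232.
Deadweight loss = ½ × 85.5652 × 47.232 = 2020.71.

2020.71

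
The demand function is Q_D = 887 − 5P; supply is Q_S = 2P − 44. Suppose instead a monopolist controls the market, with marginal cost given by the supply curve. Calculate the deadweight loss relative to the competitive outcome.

851.82

In inverse form: demand P = 177.4 − 0.2Q, supply P = 22 + 0.5Q.
Competitive equilibrium: 177.4 − 0.2Q = 22 + 0.5Q → Q* = 222, P* = 133.
Marginal revenue: MR = 177.4 − 0.4Q. Set MR = MC: 177.4 − 0.4Q = 22 + 0.5Q → Q_m = 172.6667.
Price P_m = 177.4 − 0.2·172.6667 = 142.8667; MC(Q_m) = 22 + 0.5·172.6667 = 108.3334.
Competitive Q* = 222, so ΔQ = 49.3333; wedge = 142.8667 − 108.3334 = 34.5333.
DWL = ½ × 49.3333 × 34.5333 = 851.82.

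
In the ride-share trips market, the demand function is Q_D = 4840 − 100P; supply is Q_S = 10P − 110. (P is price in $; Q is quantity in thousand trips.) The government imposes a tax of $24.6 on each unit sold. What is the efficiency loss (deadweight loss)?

$2750.73 thousand

In inverse form: demand P = 48.4 − 0.01Q, supply P = 11 + 0.1Q.
Competitive equilibrium: 48.4 − 0.01Q = 11 + 0.1Q → Q* = 340, P* = 45.
With the tax, the buyer price exceeds the seller price by 24.6: (48.4 − 0.01Q) − (11 + 0.1Q) = 24.6 → Q' = 116.3636.
ΔQ = 340 − 116.3636 = 223.6364; the wedge equals the tax, 24.6.
The triangle = ½ × 223.6364 × 24.6 = $2750.73 thousand.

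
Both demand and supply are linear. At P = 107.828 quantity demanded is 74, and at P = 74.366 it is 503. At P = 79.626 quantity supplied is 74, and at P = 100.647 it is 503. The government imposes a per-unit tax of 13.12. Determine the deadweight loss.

677.69

Demand slope = (74.366 − 107.828)/(503 − 74) = −0.078, so P = 113.6 − 0.078Q.
Supply slope = (100.647 − 79.626)/(503 − 74) = 0.049, so P = 76 + 0.049Q.
Competitive equilibrium: 113.6 − 0.078Q = 76 + 0.049Q → Q* = 296.063, P* = 90.5071.
With the tax, the buyer price exceeds the seller price by 13.12: (113.6 − 0.078Q) − (76 + 0.049Q) = 13.12 → Q' = 192.7559.
ΔQ = 296.063 − 192.7559 = 103.3071; the wedge equals the tax, 13.12.
Welfare loss = ½ × 103.3071 × 13.12 = 677.69.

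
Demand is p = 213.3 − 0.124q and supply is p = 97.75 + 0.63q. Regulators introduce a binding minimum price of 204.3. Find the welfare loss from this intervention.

2453.30

Competitive equilibrium: 213.3 − 0.124q = 97.75 + 0.63q → q* = 153.2493, p* = 194.2971.
At the floor p = 204.3, quantity demanded = (213.3 − 204.3)/0.124 = 72.5806.
Sellers' marginal cost at q' = 72.5806: 97.75 + 0.63·72.5806 = 143.4758.
Δq = 153.2493 − 72.5806 = 80.6687; wedge = 204.3 − 143.4758 = 60.8242.
The triangle = ½ × 80.6687 × 60.8242 = 2453.30.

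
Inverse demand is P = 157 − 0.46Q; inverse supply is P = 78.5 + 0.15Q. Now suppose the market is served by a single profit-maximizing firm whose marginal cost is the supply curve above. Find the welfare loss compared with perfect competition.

933.53

Competitive equilibrium: 157 − 0.46Q = 78.5 + 0.15Q → Q* = 128.6885, P* = 97.8033.
Marginal revenue: MR = 157 − 0.92Q. Set MR = MC: 157 − 0.92Q = 78.5 + 0.15Q → Q_m = 73.3645.
Price P_m = 157 − 0.46·73.3645 = 123.2523; MC(Q_m) = 78.5 + 0.15·73.3645 = 89.5047.
Competitive Q* = 128.6885, so ΔQ = 55.324; wedge = 123.2523 − 89.5047 = 33.7476.
Welfare loss = ½ × 55.324 × 33.7476 = 933.53.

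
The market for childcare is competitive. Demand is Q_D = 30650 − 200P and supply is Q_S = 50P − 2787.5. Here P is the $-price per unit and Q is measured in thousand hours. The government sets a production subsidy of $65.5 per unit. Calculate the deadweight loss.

$85805 thousand

In inverse form: demand P = 153.25 − 0.005Q, supply P = 55.75 + 0.02Q.
Competitive equilibrium: 153.25 − 0.005Q = 55.75 + 0.02Q → Q* = 3900, P* = 133.75.
The subsidy lowers effective supply by 65.5: P = 0.02Q − 9.75.
New quantity: 153.25 − 0.005Q = 0.02Q − 9.75 → Q' = 6520.
Overproduction ΔQ = 6520 − 3900 = 2620; wedge = subsidy = 65.5.
The triangle = ½ × 2620 × 65.5 = $85805 thousand.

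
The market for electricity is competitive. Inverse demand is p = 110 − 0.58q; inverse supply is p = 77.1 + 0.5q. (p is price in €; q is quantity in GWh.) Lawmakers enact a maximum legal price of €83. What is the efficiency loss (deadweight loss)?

Competitive equilibrium: 110 − 0.58q = 77.1 + 0.5q → q* = 30.463, p* = 92.3315.
At the ceiling p = 83, quantity supplied = (83 − 77.1)/0.5 = 11.8.
Willingness to pay at q' = 11.8: 110 − 0.58·11.8 = 103.156.
Δq = 30.463 − 11.8 = 18.663; wedge = 103.156 − 83 = 20.156.
The triangle = ½ × 18.663 × 20.156 = €188.09.

€188.09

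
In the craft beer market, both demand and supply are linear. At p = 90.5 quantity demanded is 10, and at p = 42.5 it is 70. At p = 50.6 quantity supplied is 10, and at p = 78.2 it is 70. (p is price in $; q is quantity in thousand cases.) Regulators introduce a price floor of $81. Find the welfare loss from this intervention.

Demand slope = (42.5 − 90.5)/(70 − 10) = −0.8, so p = 98.5 − 0.8q.
Supply slope = (78.2 − 50.6)/(70 − 10) = 0.46, so p = 46 + 0.46q.
Competitive equilibrium: 98.5 − 0.8q = 46 + 0.46q → q* = 41.6667, p* = 65.1667.
At the floor p = 81, quantity demanded = (98.5 − 81)/0.8 = 21.875.
Sellers' marginal cost at q' = 21.875: 46 + 0.46·21.875 = 56.0625.
Δq = 41.6667 − 21.875 = 19.7917; wedge = 81 − 56.0625 = 24.9375.
DWL = ½ × 19.7917 × 24.9375 = $246.78 thousand.

$246.78 thousand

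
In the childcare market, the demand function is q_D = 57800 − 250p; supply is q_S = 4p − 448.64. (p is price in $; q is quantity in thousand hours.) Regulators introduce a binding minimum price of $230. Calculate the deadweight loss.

$3612.73 thousand

In inverse form: demand p = 231.2 − 0.004q, supply p = 112.16 + 0.25q.
Competitive equilibrium: 231.2 − 0.004q = 112.16 + 0.25q → q* = 468.6614, p* = 229.3254.
At the floor p = 230, quantity demanded = (231.2 − 230)/0.004 = 300.
Sellers' marginal cost at q' = 300: 112.16 + 0.25·300 = 187.16.
Δq = 468.6614 − 300 = 168.6614; wedge = 230 − 187.16 = 42.84.
Deadweight loss = ½ × 168.6614 × 42.84 = $3612.73 thousand.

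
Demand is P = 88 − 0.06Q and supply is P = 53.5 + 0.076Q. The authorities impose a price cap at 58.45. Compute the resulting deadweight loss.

Competitive equilibrium: 88 − 0.06Q = 53.5 + 0.076Q → Q* = 253.6765, P* = 72.7794.
At the ceiling P = 58.45, quantity supplied = (58.45 − 53.5)/0.076 = 65.1316.
Willingness to pay at Q' = 65.1316: 88 − 0.06·65.1316 = 84.0921.
ΔQ = 253.6765 − 65.1316 = 188.5449; wedge = 84.0921 − 58.45 = 25.6421.
DWL = ½ × 188.5449 × 25.6421 = 2417.34.

2417.34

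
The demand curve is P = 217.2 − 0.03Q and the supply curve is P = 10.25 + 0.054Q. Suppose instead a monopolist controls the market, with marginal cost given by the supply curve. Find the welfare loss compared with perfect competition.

Competitive equilibrium: 217.2 − 0.03Q = 10.25 + 0.054Q → Q* = 2463.69048, P* = 143.28929.
Marginal revenue: MR = 217.2 − 0.06Q. Set MR = MC: 217.2 − 0.06Q = 10.25 + 0.054Q → Q_m = 1815.35088.
Price P_m = 217.2 − 0.03·1815.35088 = 162.73947; MC(Q_m) = 10.25 + 0.054·1815.35088 = 108.27895.
Competitive Q* = 2463.69048, so ΔQ = 648.3396; wedge = 162.73947 − 108.27895 = 54.46052.
Welfare loss = ½ × 648.3396 × 54.46052 = 17654.46.

17654.46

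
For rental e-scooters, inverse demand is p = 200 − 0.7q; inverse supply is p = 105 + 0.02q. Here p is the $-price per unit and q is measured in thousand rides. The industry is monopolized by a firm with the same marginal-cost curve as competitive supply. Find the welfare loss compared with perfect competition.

$1523.01 thousand

Competitive equilibrium: 200 − 0.7q = 105 + 0.02q → q* = 131.9444, p* = 107.6389.
Marginal revenue: MR = 200 − 1.4q. Set MR = MC: 200 − 1.4q = 105 + 0.02q → q_m = 66.9014.
Price p_m = 200 − 0.7·66.9014 = 153.169; MC(q_m) = 105 + 0.02·66.9014 = 106.338.
Competitive q* = 131.9444, so Δq = 65.043; wedge = 153.169 − 106.338 = 46.831.
The triangle = ½ × 65.043 × 46.831 = $1523.01 thousand.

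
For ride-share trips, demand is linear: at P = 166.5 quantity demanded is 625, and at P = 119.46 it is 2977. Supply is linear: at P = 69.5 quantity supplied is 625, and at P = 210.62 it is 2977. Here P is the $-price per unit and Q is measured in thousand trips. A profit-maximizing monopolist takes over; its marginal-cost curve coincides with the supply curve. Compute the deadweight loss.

$5402.25 thousand

Demand slope = (119.46 − 166.5)/(2977 − 625) = −0.02, so P = 179 − 0.02Q.
Supply slope = (210.62 − 69.5)/(2977 − 625) = 0.06, so P = 32 + 0.06Q.
Competitive equilibrium: 179 − 0.02Q = 32 + 0.06Q → Q* = 1837.5, P* = 142.25.
Marginal revenue: MR = 179 − 0.04Q. Set MR = MC: 179 − 0.04Q = 32 + 0.06Q → Q_m = 1470.
Price P_m = 179 − 0.02·1470 = 149.6; MC(Q_m) = 32 + 0.06·1470 = 120.2.
Competitive Q* = 1837.5, so ΔQ = 367.5; wedge = 149.6 − 120.2 = 29.4.
The triangle = ½ × 367.5 × 29.4 = $5402.25 thousand.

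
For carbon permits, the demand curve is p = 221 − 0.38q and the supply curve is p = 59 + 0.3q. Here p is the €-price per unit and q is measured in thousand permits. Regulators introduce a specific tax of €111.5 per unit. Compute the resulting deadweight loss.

€9141.36 thousand

Competitive equilibrium: 221 − 0.38q = 59 + 0.3q → q* = 238.2353, p* = 130.4706.
With the tax, the buyer price exceeds the seller price by 111.5: (221 − 0.38q) − (59 + 0.3q) = 111.5 → q' = 74.2647.
Δq = 238.2353 − 74.2647 = 163.9706; the wedge equals the tax, 111.5.
The triangle = ½ × 163.9706 × 111.5 = €9141.36 thousand.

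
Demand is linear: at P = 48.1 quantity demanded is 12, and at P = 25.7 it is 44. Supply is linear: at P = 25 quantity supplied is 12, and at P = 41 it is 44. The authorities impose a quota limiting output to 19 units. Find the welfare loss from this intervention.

90.04

Demand slope = (25.7 − 48.1)/(44 − 12) = −0.7, so P = 56.5 − 0.7Q.
Supply slope = (41 − 25)/(44 − 12) = 0.5, so P = 19 + 0.5Q.
Competitive equilibrium: 56.5 − 0.7Q = 19 + 0.5Q → Q* = 31.25, P* = 34.625.
At Q = 19: demand price = 56.5 − 0.7·19 = 43.2; supply price = 19 + 0.5·19 = 28.5.
ΔQ = 31.25 − 19 = 12.25; wedge = 43.2 − 28.5 = 14.7.
The triangle = ½ × 12.25 × 14.7 = 90.04.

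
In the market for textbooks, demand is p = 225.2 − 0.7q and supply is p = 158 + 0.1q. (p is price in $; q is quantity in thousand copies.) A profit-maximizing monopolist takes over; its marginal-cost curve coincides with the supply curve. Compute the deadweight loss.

Competitive equilibrium: 225.2 − 0.7q = 158 + 0.1q → q* = 84, p* = 166.4.
Marginal revenue: MR = 225.2 − 1.4q. Set MR = MC: 225.2 − 1.4q = 158 + 0.1q → q_m = 44.8.
Price p_m = 225.2 − 0.7·44.8 = 193.84; MC(q_m) = 158 + 0.1·44.8 = 162.48.
Competitive q* = 84, so Δq = 39.2; wedge = 193.84 − 162.48 = 31.36.
DWL = ½ × 39.2 × 31.36 = $614.656 thousand.

$614.656 thousand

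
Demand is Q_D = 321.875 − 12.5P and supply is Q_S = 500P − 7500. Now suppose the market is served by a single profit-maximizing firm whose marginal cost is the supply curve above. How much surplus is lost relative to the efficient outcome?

171.84

In inverse form: demand P = 25.75 − 0.08Q, supply P = 15 + 0.002Q.
Competitive equilibrium: 25.75 − 0.08Q = 15 + 0.002Q → Q* = 131.0976, P* = 15.2622.
Marginal revenue: MR = 25.75 − 0.16Q. Set MR = MC: 25.75 − 0.16Q = 15 + 0.002Q → Q_m = 66.358.
Price P_m = 25.75 − 0.08·66.358 = 20.4414; MC(Q_m) = 15 + 0.002·66.358 = 15.1327.
Competitive Q* = 131.0976, so ΔQ = 64.7396; wedge = 20.4414 − 15.1327 = 5.3087.
DWL = ½ × 64.7396 × 5.3087 = 171.84.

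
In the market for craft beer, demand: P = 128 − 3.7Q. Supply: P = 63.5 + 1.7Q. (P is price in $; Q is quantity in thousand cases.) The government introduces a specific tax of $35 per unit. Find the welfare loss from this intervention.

Competitive equilibrium: 128 − 3.7Q = 63.5 + 1.7Q → Q* = 11.94444, P* = 83.80556.
With the tax, the buyer price exceeds the seller price by 35: (128 − 3.7Q) − (63.5 + 1.7Q) = 35 → Q' = 5.46296.
ΔQ = 11.94444 − 5.46296 = 6.48148; the wedge equals the tax, 35.
The triangle = ½ × 6.48148 × 35 = $113.43 thousand.

$113.43 thousand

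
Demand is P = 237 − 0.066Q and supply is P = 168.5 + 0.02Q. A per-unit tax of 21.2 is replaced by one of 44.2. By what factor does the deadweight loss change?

4.347

Competitive equilibrium: 237 − 0.066Q = 168.5 + 0.02Q → Q* = 796.5116, P* = 184.4302.
For a per-unit tax t: ΔQ = t/0.086, so DWL = ½·t·(t/0.086) = t²/0.172.
At t = 21.2: DWL = 2613.023. At t = 44.2: DWL = 11358.372.
Ratio = (44.2/21.2)² = 4.347.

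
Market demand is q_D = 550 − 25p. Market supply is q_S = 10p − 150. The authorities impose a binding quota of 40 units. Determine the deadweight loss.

In inverse form: demand p = 22 − 0.04q, supply p = 15 + 0.1q.
Competitive equilibrium: 22 − 0.04q = 15 + 0.1q → q* = 50, p* = 20.
At q = 40: demand price = 22 − 0.04·40 = 20.4; supply price = 15 + 0.1·40 = 19.
Δq = 50 − 40 = 10; wedge = 20.4 − 19 = 1.4.
Deadweight loss = ½ × 10 × 1.4 = 7.

7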